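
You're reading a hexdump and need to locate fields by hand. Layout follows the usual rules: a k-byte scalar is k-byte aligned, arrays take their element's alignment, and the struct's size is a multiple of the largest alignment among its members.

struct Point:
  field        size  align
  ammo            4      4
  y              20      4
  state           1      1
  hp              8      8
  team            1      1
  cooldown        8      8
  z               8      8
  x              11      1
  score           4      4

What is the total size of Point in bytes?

80

ammo at 0 (size 4, align 4) → ends 4
y at 4 (size 20, align 4) → ends 24
state at 24 (size 1, align 1) → ends 25
pad 7 to align 8 for hp
hp at 32 (size 8, align 8) → ends 40
team at 40 (size 1, align 1) → ends 41
pad 7 to align 8 for cooldown
cooldown at 48 (size 8, align 8) → ends 56
z at 56 (size 8, align 8) → ends 64
x at 64 (size 11, align 1) → ends 75
pad 1 to align 4 for score
score at 76 (size 4, align 4) → ends 80
total 80 bytes, alignment 8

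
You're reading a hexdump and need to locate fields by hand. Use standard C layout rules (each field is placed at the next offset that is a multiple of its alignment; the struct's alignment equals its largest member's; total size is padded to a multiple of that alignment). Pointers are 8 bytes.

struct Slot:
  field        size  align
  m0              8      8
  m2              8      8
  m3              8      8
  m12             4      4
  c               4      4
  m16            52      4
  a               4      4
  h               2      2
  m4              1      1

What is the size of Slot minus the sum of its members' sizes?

@0: m0 [8B, align 8] → 8
@8: m2 [8B, align 8] → 16
@16: m3 [8B, align 8] → 24
@24: m12 [4B, align 4] → 28
@28: c [4B, align 4] → 32
@32: m16 [52B, align 4] → 84
@84: a [4B, align 4] → 88
@88: h [2B, align 2] → 90
@90: m4 [1B, align 1] → 91
+5 tail pad (align 8)
size 96, align 8
data bytes 91, size 96 → padding 5

5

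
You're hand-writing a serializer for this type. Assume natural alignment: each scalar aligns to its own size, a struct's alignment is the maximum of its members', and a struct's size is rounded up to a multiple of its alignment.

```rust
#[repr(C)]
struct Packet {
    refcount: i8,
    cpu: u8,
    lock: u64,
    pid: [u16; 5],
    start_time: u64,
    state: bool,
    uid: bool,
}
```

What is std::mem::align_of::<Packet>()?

member alignments: refcount=1, cpu=1, lock=8, pid=2, start_time=8, state=1, uid=1
max = 8

8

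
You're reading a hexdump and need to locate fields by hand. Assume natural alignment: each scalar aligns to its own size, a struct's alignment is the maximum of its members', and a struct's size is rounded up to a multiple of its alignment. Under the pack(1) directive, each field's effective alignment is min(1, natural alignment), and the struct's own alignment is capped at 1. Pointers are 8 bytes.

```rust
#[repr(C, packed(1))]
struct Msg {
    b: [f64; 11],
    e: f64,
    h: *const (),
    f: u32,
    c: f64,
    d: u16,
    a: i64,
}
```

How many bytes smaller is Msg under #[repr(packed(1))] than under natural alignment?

10

natural layout:
  @0: b [88B, align 8] → 88
  @88: e [8B, align 8] → 96
  @96: h [8B, align 8] → 104
  @104: f [4B, align 4] → 108
  +4 pad (align 8)
  @112: c [8B, align 8] → 120
  @120: d [2B, align 2] → 122
  +6 pad (align 8)
  @128: a [8B, align 8] → 136
  size 136, align 8
packed(1) layout:
  @0: b [88B, align 1] → 88
  @88: e [8B, align 1] → 96
  @96: h [8B, align 1] → 104
  @104: f [4B, align 1] → 108
  @108: c [8B, align 1] → 116
  @116: d [2B, align 1] → 118
  @118: a [8B, align 1] → 126
  size 126, align 1
136 − 126 = 10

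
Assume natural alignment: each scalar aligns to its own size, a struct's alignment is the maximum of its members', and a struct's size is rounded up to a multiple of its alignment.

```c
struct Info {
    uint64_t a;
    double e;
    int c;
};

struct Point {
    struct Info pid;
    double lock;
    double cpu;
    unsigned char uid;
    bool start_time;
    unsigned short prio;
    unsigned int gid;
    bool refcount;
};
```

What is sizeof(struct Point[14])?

Info: @0: a [8B, align 8] → 8; @8: e [8B, align 8] → 16; @16: c [4B, align 4] → 20; +4 tail pad (align 8); size 24, align 8
@0: pid [24B, align 8] → 24
@24: lock [8B, align 8] → 32
@32: cpu [8B, align 8] → 40
@40: uid [1B, align 1] → 41
@41: start_time [1B, align 1] → 42
@42: prio [2B, align 2] → 44
@44: gid [4B, align 4] → 48
@48: refcount [1B, align 1] → 49
+7 tail pad (align 8)
size 56, align 8
array of 14: 14 × 56 = 784

784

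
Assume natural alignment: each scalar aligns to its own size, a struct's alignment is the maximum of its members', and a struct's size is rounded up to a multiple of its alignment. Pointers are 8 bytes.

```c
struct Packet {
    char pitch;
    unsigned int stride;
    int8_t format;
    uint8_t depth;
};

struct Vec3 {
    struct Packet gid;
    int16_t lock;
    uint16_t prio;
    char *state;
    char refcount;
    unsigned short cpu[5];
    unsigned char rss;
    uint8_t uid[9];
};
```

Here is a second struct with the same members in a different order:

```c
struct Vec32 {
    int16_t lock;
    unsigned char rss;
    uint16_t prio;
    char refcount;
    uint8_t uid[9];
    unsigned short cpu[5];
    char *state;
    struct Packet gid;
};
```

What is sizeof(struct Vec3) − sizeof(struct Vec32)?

-8

Packet: 0..1  pitch  (1B, 1-aligned); 1..4  -- padding (3B); 4..8  stride  (4B, 4-aligned); 8..9  format  (1B, 1-aligned); 9..10  depth  (1B, 1-aligned); 10..12  -- tail padding (2B); sizeof = 12, alignof = 4
0..12  gid  (12B, 4-aligned)
12..14  lock  (2B, 2-aligned)
14..16  prio  (2B, 2-aligned)
16..24  state  (8B, 8-aligned)
24..25  refcount  (1B, 1-aligned)
25..26  -- padding (1B)
26..36  cpu  (10B, 2-aligned)
36..37  rss  (1B, 1-aligned)
37..46  uid  (9B, 1-aligned)
46..48  -- tail padding (2B)
sizeof = 48, alignof = 8
— Vec32 —
0..2  lock  (2B, 2-aligned)
2..3  rss  (1B, 1-aligned)
3..4  -- padding (1B)
4..6  prio  (2B, 2-aligned)
6..7  refcount  (1B, 1-aligned)
7..16  uid  (9B, 1-aligned)
16..26  cpu  (10B, 2-aligned)
26..32  -- padding (6B)
32..40  state  (8B, 8-aligned)
40..52  gid  (12B, 4-aligned)
52..56  -- tail padding (4B)
sizeof = 56, alignof = 8
48 − 56 = -8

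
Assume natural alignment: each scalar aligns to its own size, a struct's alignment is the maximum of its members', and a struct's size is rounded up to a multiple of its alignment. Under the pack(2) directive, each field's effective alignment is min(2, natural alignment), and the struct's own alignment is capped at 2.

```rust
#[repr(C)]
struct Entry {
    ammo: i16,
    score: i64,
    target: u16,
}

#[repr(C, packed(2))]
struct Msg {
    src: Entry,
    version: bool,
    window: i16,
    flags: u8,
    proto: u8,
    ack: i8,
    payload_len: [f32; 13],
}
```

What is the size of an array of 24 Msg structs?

2016

Entry: @0: ammo [2B, align 2] → 2; +6 pad (align 8); @8: score [8B, align 8] → 16; @16: target [2B, align 2] → 18; +6 tail pad (align 8); size 24, align 8
@0: src [24B, align 2] → 24
@24: version [1B, align 1] → 25
+1 pad (align 2)
@26: window [2B, align 2] → 28
@28: flags [1B, align 1] → 29
@29: proto [1B, align 1] → 30
@30: ack [1B, align 1] → 31
+1 pad (align 2)
@32: payload_len [52B, align 2] → 84
size 84, align 2
array of 24: 24 × 84 = 2016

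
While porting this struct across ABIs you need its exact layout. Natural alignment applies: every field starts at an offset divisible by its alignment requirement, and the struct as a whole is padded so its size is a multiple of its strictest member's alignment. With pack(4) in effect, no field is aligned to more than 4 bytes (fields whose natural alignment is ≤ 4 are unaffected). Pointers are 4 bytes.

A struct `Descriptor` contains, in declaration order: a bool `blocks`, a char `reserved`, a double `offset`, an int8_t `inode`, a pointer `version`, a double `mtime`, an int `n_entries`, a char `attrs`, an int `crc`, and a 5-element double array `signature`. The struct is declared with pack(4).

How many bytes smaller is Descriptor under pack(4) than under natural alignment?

natural layout:
  0..1  blocks  (1B, 1-aligned)
  1..2  reserved  (1B, 1-aligned)
  2..8  -- padding (6B)
  8..16  offset  (8B, 8-aligned)
  16..17  inode  (1B, 1-aligned)
  17..20  -- padding (3B)
  20..24  version  (4B, 4-aligned)
  24..32  mtime  (8B, 8-aligned)
  32..36  n_entries  (4B, 4-aligned)
  36..37  attrs  (1B, 1-aligned)
  37..40  -- padding (3B)
  40..44  crc  (4B, 4-aligned)
  44..48  -- padding (4B)
  48..88  signature  (40B, 8-aligned)
  sizeof = 88, alignof = 8
packed(4) layout:
  0..1  blocks  (1B, 1-aligned)
  1..2  reserved  (1B, 1-aligned)
  2..4  -- padding (2B)
  4..12  offset  (8B, 4-aligned)
  12..13  inode  (1B, 1-aligned)
  13..16  -- padding (3B)
  16..20  version  (4B, 4-aligned)
  20..28  mtime  (8B, 4-aligned)
  28..32  n_entries  (4B, 4-aligned)
  32..33  attrs  (1B, 1-aligned)
  33..36  -- padding (3B)
  36..40  crc  (4B, 4-aligned)
  40..80  signature  (40B, 4-aligned)
  sizeof = 80, alignof = 4
88 − 80 = 8

8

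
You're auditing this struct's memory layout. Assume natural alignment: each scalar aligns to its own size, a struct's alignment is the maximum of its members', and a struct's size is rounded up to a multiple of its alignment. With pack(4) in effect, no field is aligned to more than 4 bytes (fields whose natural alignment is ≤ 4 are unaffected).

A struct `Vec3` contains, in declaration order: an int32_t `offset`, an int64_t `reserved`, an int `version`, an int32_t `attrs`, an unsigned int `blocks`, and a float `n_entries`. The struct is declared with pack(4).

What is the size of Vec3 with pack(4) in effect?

offset at 0 (size 4, align 4) → ends 4
reserved at 4 (size 8, align 4) → ends 12
version at 12 (size 4, align 4) → ends 16
attrs at 16 (size 4, align 4) → ends 20
blocks at 20 (size 4, align 4) → ends 24
n_entries at 24 (size 4, align 4) → ends 28
total 28 bytes, alignment 4

28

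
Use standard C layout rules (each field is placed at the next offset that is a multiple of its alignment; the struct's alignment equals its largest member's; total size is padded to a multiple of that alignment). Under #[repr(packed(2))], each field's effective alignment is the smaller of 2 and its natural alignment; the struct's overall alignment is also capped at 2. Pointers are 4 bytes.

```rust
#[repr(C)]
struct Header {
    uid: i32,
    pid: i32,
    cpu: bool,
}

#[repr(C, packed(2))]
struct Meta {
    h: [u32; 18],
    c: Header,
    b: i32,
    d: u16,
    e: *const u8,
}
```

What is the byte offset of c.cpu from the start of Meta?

80

Header: 0..4  uid  (4B, 4-aligned); 4..8  pid  (4B, 4-aligned); 8..9  cpu  (1B, 1-aligned); 9..12  -- tail padding (3B); sizeof = 12, alignof = 4
0..72  h  (72B, 2-aligned)
72..84  c  (12B, 2-aligned)
within Header: cpu at 8
72 + 8 = 80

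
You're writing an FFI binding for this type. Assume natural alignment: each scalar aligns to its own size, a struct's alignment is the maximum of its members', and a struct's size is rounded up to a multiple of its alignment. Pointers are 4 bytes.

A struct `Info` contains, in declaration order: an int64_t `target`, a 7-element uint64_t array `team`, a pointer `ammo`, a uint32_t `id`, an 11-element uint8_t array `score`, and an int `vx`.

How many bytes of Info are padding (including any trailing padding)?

1

target at 0 (size 8, align 8) → ends 8
team at 8 (size 56, align 8) → ends 64
ammo at 64 (size 4, align 4) → ends 68
id at 68 (size 4, align 4) → ends 72
score at 72 (size 11, align 1) → ends 83
pad 1 to align 4 for vx
vx at 84 (size 4, align 4) → ends 88
total 88 bytes, alignment 8
data bytes 87, size 88 → padding 1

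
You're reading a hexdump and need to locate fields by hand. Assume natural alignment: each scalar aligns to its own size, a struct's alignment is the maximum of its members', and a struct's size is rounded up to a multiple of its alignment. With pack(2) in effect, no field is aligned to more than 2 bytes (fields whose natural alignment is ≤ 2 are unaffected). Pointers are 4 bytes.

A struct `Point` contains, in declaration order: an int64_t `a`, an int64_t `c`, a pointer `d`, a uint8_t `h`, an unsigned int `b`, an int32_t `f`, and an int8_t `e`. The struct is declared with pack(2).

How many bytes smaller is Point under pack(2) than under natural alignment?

8

natural layout:
  @0: a [8B, align 8] → 8
  @8: c [8B, align 8] → 16
  @16: d [4B, align 4] → 20
  @20: h [1B, align 1] → 21
  +3 pad (align 4)
  @24: b [4B, align 4] → 28
  @28: f [4B, align 4] → 32
  @32: e [1B, align 1] → 33
  +7 tail pad (align 8)
  size 40, align 8
packed(2) layout:
  @0: a [8B, align 2] → 8
  @8: c [8B, align 2] → 16
  @16: d [4B, align 2] → 20
  @20: h [1B, align 1] → 21
  +1 pad (align 2)
  @22: b [4B, align 2] → 26
  @26: f [4B, align 2] → 30
  @30: e [1B, align 1] → 31
  +1 tail pad (align 2)
  size 32, align 2
40 − 32 = 8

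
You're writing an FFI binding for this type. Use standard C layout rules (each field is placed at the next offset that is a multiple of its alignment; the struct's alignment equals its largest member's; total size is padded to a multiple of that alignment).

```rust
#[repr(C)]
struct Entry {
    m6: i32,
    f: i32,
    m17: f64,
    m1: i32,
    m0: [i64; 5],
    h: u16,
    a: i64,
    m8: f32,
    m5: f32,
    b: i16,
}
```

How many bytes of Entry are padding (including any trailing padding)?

16

@0: m6 [4B, align 4] → 4
@4: f [4B, align 4] → 8
@8: m17 [8B, align 8] → 16
@16: m1 [4B, align 4] → 20
+4 pad (align 8)
@24: m0 [40B, align 8] → 64
@64: h [2B, align 2] → 66
+6 pad (align 8)
@72: a [8B, align 8] → 80
@80: m8 [4B, align 4] → 84
@84: m5 [4B, align 4] → 88
@88: b [2B, align 2] → 90
+6 tail pad (align 8)
size 96, align 8
data bytes 80, size 96 → padding 16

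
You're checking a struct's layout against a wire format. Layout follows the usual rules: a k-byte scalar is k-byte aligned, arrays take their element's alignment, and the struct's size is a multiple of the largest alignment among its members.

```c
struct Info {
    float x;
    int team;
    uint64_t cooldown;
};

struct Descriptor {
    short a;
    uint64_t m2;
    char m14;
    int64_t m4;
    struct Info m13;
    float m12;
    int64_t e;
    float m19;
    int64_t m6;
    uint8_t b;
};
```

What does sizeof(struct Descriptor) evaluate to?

Info: 0..4  x  (4B, 4-aligned); 4..8  team  (4B, 4-aligned); 8..16  cooldown  (8B, 8-aligned); sizeof = 16, alignof = 8
0..2  a  (2B, 2-aligned)
2..8  -- padding (6B)
8..16  m2  (8B, 8-aligned)
16..17  m14  (1B, 1-aligned)
17..24  -- padding (7B)
24..32  m4  (8B, 8-aligned)
32..48  m13  (16B, 8-aligned)
48..52  m12  (4B, 4-aligned)
52..56  -- padding (4B)
56..64  e  (8B, 8-aligned)
64..68  m19  (4B, 4-aligned)
68..72  -- padding (4B)
72..80  m6  (8B, 8-aligned)
80..81  b  (1B, 1-aligned)
81..88  -- tail padding (7B)
sizeof = 88, alignof = 8

88 bytes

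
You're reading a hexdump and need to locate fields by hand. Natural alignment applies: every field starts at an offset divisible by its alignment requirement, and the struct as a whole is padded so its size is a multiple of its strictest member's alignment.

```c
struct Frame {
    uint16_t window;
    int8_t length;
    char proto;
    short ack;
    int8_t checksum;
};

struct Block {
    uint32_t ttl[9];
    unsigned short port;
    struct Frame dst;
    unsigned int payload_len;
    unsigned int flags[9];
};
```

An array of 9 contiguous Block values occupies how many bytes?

Frame: window at 0 (size 2, align 2) → ends 2; length at 2 (size 1, align 1) → ends 3; proto at 3 (size 1, align 1) → ends 4; ack at 4 (size 2, align 2) → ends 6; checksum at 6 (size 1, align 1) → ends 7; tail pad 1 to reach multiple of 2; total 8 bytes, alignment 2
ttl at 0 (size 36, align 4) → ends 36
port at 36 (size 2, align 2) → ends 38
dst at 38 (size 8, align 2) → ends 46
pad 2 to align 4 for payload_len
payload_len at 48 (size 4, align 4) → ends 52
flags at 52 (size 36, align 4) → ends 88
total 88 bytes, alignment 4
array of 9: 9 × 88 = 792

792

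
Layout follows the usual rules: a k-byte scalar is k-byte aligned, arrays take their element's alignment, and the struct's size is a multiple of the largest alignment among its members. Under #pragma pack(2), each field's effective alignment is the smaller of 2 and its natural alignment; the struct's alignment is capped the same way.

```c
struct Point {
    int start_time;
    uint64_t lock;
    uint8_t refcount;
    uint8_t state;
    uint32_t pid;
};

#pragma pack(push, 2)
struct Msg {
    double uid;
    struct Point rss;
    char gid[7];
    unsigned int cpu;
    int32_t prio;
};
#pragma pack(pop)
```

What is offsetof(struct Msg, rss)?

8

Point: 0..4  start_time  (4B, 4-aligned); 4..8  -- padding (4B); 8..16  lock  (8B, 8-aligned); 16..17  refcount  (1B, 1-aligned); 17..18  state  (1B, 1-aligned); 18..20  -- padding (2B); 20..24  pid  (4B, 4-aligned); sizeof = 24, alignof = 8
0..8  uid  (8B, 2-aligned)
8..32  rss  (24B, 2-aligned)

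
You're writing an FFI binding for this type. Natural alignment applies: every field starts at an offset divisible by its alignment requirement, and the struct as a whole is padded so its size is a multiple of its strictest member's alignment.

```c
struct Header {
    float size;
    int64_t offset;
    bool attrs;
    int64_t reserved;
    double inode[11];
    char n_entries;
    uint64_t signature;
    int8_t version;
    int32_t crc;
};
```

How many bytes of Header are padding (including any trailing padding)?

0..4  size  (4B, 4-aligned)
4..8  -- padding (4B)
8..16  offset  (8B, 8-aligned)
16..17  attrs  (1B, 1-aligned)
17..24  -- padding (7B)
24..32  reserved  (8B, 8-aligned)
32..120  inode  (88B, 8-aligned)
120..121  n_entries  (1B, 1-aligned)
121..128  -- padding (7B)
128..136  signature  (8B, 8-aligned)
136..137  version  (1B, 1-aligned)
137..140  -- padding (3B)
140..144  crc  (4B, 4-aligned)
sizeof = 144, alignof = 8
data bytes 123, size 144 → padding 21

21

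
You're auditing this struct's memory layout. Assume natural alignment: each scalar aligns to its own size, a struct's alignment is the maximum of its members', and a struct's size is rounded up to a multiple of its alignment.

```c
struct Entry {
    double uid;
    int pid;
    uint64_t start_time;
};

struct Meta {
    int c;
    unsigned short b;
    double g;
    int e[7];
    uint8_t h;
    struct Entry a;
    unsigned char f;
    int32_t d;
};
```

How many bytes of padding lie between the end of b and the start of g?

Entry: uid at 0 (size 8, align 8) → ends 8; pid at 8 (size 4, align 4) → ends 12; pad 4 to align 8 for start_time; start_time at 16 (size 8, align 8) → ends 24; total 24 bytes, alignment 8
c at 0 (size 4, align 4) → ends 4
b at 4 (size 2, align 2) → ends 6
pad 2 to align 8 for g
g at 8 (size 8, align 8) → ends 16

2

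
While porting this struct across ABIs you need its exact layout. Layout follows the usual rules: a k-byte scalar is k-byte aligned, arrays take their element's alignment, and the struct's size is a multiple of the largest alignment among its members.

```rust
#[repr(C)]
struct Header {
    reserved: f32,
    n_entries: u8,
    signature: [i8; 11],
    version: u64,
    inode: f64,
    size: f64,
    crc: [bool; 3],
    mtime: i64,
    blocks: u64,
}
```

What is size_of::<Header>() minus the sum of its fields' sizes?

5

reserved at 0 (size 4, align 4) → ends 4
n_entries at 4 (size 1, align 1) → ends 5
signature at 5 (size 11, align 1) → ends 16
version at 16 (size 8, align 8) → ends 24
inode at 24 (size 8, align 8) → ends 32
size at 32 (size 8, align 8) → ends 40
crc at 40 (size 3, align 1) → ends 43
pad 5 to align 8 for mtime
mtime at 48 (size 8, align 8) → ends 56
blocks at 56 (size 8, align 8) → ends 64
total 64 bytes, alignment 8
data bytes 59, size 64 → padding 5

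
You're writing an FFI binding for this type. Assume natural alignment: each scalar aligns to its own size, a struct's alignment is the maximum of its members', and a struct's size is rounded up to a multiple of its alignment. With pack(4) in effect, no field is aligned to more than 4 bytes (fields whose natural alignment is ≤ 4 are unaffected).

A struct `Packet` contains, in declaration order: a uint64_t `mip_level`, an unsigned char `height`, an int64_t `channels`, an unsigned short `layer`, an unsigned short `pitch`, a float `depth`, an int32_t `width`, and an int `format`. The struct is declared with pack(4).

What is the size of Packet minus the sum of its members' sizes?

0..8  mip_level  (8B, 4-aligned)
8..9  height  (1B, 1-aligned)
9..12  -- padding (3B)
12..20  channels  (8B, 4-aligned)
20..22  layer  (2B, 2-aligned)
22..24  pitch  (2B, 2-aligned)
24..28  depth  (4B, 4-aligned)
28..32  width  (4B, 4-aligned)
32..36  format  (4B, 4-aligned)
sizeof = 36, alignof = 4
data bytes 33, size 36 → padding 3

3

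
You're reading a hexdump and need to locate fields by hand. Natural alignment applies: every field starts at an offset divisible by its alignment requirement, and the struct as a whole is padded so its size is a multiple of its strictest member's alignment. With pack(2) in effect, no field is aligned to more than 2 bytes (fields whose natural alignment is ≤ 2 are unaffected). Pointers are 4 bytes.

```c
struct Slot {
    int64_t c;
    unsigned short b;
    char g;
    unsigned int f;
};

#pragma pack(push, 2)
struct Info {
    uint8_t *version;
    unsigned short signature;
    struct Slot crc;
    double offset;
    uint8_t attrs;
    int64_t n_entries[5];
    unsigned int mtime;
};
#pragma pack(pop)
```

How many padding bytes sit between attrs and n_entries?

Slot: 0..8  c  (8B, 8-aligned); 8..10  b  (2B, 2-aligned); 10..11  g  (1B, 1-aligned); 11..12  -- padding (1B); 12..16  f  (4B, 4-aligned); sizeof = 16, alignof = 8
0..4  version  (4B, 2-aligned)
4..6  signature  (2B, 2-aligned)
6..22  crc  (16B, 2-aligned)
22..30  offset  (8B, 2-aligned)
30..31  attrs  (1B, 1-aligned)
31..32  -- padding (1B)
32..72  n_entries  (40B, 2-aligned)

1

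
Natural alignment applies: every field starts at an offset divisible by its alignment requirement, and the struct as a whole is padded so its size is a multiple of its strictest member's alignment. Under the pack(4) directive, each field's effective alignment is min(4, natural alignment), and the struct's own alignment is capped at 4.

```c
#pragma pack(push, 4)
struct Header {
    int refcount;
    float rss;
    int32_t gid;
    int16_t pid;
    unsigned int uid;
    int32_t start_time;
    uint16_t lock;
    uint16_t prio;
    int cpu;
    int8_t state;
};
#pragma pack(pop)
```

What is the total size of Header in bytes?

36 bytes

refcount at 0 (size 4, align 4) → ends 4
rss at 4 (size 4, align 4) → ends 8
gid at 8 (size 4, align 4) → ends 12
pid at 12 (size 2, align 2) → ends 14
pad 2 to align 4 for uid
uid at 16 (size 4, align 4) → ends 20
start_time at 20 (size 4, align 4) → ends 24
lock at 24 (size 2, align 2) → ends 26
prio at 26 (size 2, align 2) → ends 28
cpu at 28 (size 4, align 4) → ends 32
state at 32 (size 1, align 1) → ends 33
tail pad 3 to reach multiple of 4
total 36 bytes, alignment 4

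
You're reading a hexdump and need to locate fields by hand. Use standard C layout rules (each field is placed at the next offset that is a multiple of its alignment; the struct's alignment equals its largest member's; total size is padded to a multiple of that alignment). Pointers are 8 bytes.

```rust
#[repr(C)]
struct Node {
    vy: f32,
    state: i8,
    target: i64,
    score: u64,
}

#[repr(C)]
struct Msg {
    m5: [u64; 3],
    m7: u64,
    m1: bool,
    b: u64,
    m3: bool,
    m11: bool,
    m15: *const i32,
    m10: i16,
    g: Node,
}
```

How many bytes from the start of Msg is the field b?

Node: 0..4  vy  (4B, 4-aligned); 4..5  state  (1B, 1-aligned); 5..8  -- padding (3B); 8..16  target  (8B, 8-aligned); 16..24  score  (8B, 8-aligned); sizeof = 24, alignof = 8
0..24  m5  (24B, 8-aligned)
24..32  m7  (8B, 8-aligned)
32..33  m1  (1B, 1-aligned)
33..40  -- padding (7B)
40..48  b  (8B, 8-aligned)

40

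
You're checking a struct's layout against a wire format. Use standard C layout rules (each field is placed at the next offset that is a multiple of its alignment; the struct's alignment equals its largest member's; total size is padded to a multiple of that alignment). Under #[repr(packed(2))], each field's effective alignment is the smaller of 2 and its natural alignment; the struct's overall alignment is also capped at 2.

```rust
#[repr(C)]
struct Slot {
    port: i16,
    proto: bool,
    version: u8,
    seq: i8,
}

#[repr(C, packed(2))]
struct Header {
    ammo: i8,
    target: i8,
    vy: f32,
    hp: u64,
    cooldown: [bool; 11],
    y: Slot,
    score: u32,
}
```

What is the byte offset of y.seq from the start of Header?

Slot: port at 0 (size 2, align 2) → ends 2; proto at 2 (size 1, align 1) → ends 3; version at 3 (size 1, align 1) → ends 4; seq at 4 (size 1, align 1) → ends 5; tail pad 1 to reach multiple of 2; total 6 bytes, alignment 2
ammo at 0 (size 1, align 1) → ends 1
target at 1 (size 1, align 1) → ends 2
vy at 2 (size 4, align 2) → ends 6
hp at 6 (size 8, align 2) → ends 14
cooldown at 14 (size 11, align 1) → ends 25
pad 1 to align 2 for y
y at 26 (size 6, align 2) → ends 32
within Slot: seq at 4
26 + 4 = 30

30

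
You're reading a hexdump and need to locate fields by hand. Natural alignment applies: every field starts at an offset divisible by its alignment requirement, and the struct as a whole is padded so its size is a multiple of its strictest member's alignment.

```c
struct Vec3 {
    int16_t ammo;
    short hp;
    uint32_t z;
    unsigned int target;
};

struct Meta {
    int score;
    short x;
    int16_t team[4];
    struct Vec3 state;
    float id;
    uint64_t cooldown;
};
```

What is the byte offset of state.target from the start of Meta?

24

Vec3: @0: ammo [2B, align 2] → 2; @2: hp [2B, align 2] → 4; @4: z [4B, align 4] → 8; @8: target [4B, align 4] → 12; size 12, align 4
@0: score [4B, align 4] → 4
@4: x [2B, align 2] → 6
@6: team [8B, align 2] → 14
+2 pad (align 4)
@16: state [12B, align 4] → 28
within Vec3: target at 8
16 + 8 = 24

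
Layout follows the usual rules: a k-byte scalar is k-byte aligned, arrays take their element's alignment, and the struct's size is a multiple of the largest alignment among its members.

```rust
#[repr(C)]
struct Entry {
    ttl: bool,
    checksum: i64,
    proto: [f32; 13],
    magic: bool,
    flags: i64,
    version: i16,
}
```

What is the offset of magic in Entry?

68

@0: ttl [1B, align 1] → 1
+7 pad (align 8)
@8: checksum [8B, align 8] → 16
@16: proto [52B, align 4] → 68
@68: magic [1B, align 1] → 69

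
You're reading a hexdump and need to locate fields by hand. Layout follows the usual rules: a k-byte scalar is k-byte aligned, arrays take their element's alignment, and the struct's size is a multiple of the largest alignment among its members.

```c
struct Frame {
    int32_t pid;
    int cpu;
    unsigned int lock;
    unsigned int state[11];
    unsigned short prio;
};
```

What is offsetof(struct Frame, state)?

pid at 0 (size 4, align 4) → ends 4
cpu at 4 (size 4, align 4) → ends 8
lock at 8 (size 4, align 4) → ends 12
state at 12 (size 44, align 4) → ends 56

12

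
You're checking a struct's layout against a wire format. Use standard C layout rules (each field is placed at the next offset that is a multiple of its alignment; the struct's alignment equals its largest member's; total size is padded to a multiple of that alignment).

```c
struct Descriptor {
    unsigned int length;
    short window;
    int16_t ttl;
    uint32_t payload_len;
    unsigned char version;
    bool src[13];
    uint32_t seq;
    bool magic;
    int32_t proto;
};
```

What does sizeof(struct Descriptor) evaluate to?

40

@0: length [4B, align 4] → 4
@4: window [2B, align 2] → 6
@6: ttl [2B, align 2] → 8
@8: payload_len [4B, align 4] → 12
@12: version [1B, align 1] → 13
@13: src [13B, align 1] → 26
+2 pad (align 4)
@28: seq [4B, align 4] → 32
@32: magic [1B, align 1] → 33
+3 pad (align 4)
@36: proto [4B, align 4] → 40
size 40, align 4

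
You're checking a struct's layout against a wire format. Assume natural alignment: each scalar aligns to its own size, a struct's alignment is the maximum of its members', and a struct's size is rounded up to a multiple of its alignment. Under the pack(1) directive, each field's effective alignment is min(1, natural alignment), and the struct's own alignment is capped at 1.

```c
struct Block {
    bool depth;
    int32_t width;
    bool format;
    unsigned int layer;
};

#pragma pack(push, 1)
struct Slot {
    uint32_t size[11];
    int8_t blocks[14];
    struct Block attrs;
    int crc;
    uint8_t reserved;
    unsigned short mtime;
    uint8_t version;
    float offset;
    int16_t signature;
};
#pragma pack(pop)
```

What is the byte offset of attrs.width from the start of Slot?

Block: 0..1  depth  (1B, 1-aligned); 1..4  -- padding (3B); 4..8  width  (4B, 4-aligned); 8..9  format  (1B, 1-aligned); 9..12  -- padding (3B); 12..16  layer  (4B, 4-aligned); sizeof = 16, alignof = 4
0..44  size  (44B, 1-aligned)
44..58  blocks  (14B, 1-aligned)
58..74  attrs  (16B, 1-aligned)
within Block: width at 4
58 + 4 = 62

62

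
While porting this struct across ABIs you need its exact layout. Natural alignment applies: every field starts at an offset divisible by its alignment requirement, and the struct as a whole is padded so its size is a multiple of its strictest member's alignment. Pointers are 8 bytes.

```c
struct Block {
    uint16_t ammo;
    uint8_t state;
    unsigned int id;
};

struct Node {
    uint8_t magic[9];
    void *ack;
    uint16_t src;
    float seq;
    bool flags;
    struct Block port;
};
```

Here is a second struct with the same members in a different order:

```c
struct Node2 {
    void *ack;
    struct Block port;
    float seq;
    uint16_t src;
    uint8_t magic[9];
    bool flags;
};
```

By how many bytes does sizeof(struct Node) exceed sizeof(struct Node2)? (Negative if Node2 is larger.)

16

Block: ammo at 0 (size 2, align 2) → ends 2; state at 2 (size 1, align 1) → ends 3; pad 1 to align 4 for id; id at 4 (size 4, align 4) → ends 8; total 8 bytes, alignment 4
magic at 0 (size 9, align 1) → ends 9
pad 7 to align 8 for ack
ack at 16 (size 8, align 8) → ends 24
src at 24 (size 2, align 2) → ends 26
pad 2 to align 4 for seq
seq at 28 (size 4, align 4) → ends 32
flags at 32 (size 1, align 1) → ends 33
pad 3 to align 4 for port
port at 36 (size 8, align 4) → ends 44
tail pad 4 to reach multiple of 8
total 48 bytes, alignment 8
— Node2 —
ack at 0 (size 8, align 8) → ends 8
port at 8 (size 8, align 4) → ends 16
seq at 16 (size 4, align 4) → ends 20
src at 20 (size 2, align 2) → ends 22
magic at 22 (size 9, align 1) → ends 31
flags at 31 (size 1, align 1) → ends 32
total 32 bytes, alignment 8
48 − 32 = 16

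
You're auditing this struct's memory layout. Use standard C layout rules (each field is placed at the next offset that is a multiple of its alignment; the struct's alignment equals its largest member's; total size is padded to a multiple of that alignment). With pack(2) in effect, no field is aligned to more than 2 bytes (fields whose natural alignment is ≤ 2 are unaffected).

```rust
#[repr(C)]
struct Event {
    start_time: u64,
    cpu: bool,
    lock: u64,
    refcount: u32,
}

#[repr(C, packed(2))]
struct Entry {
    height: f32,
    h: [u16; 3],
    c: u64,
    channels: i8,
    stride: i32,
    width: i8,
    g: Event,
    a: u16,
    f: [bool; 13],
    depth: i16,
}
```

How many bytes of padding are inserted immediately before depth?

1

Event: start_time at 0 (size 8, align 8) → ends 8; cpu at 8 (size 1, align 1) → ends 9; pad 7 to align 8 for lock; lock at 16 (size 8, align 8) → ends 24; refcount at 24 (size 4, align 4) → ends 28; tail pad 4 to reach multiple of 8; total 32 bytes, alignment 8
height at 0 (size 4, align 2) → ends 4
h at 4 (size 6, align 2) → ends 10
c at 10 (size 8, align 2) → ends 18
channels at 18 (size 1, align 1) → ends 19
pad 1 to align 2 for stride
stride at 20 (size 4, align 2) → ends 24
width at 24 (size 1, align 1) → ends 25
pad 1 to align 2 for g
g at 26 (size 32, align 2) → ends 58
a at 58 (size 2, align 2) → ends 60
f at 60 (size 13, align 1) → ends 73
pad 1 to align 2 for depth
depth at 74 (size 2, align 2) → ends 76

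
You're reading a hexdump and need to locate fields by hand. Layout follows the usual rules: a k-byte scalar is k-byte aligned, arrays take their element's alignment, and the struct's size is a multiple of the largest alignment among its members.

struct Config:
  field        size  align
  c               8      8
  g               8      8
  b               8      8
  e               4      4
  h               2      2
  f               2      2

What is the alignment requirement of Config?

8

member alignments: c=8, g=8, b=8, e=4, h=2, f=2
max = 8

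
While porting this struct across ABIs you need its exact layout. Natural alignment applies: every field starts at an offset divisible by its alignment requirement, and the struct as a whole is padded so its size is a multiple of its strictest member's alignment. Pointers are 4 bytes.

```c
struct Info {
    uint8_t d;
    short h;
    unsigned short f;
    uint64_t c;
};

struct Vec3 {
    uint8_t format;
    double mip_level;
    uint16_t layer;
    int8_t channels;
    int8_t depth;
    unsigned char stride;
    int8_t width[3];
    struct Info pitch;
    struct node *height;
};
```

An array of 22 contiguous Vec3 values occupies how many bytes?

1056

Info: @0: d [1B, align 1] → 1; +1 pad (align 2); @2: h [2B, align 2] → 4; @4: f [2B, align 2] → 6; +2 pad (align 8); @8: c [8B, align 8] → 16; size 16, align 8
@0: format [1B, align 1] → 1
+7 pad (align 8)
@8: mip_level [8B, align 8] → 16
@16: layer [2B, align 2] → 18
@18: channels [1B, align 1] → 19
@19: depth [1B, align 1] → 20
@20: stride [1B, align 1] → 21
@21: width [3B, align 1] → 24
@24: pitch [16B, align 8] → 40
@40: height [4B, align 4] → 44
+4 tail pad (align 8)
size 48, align 8
array of 22: 22 × 48 = 1056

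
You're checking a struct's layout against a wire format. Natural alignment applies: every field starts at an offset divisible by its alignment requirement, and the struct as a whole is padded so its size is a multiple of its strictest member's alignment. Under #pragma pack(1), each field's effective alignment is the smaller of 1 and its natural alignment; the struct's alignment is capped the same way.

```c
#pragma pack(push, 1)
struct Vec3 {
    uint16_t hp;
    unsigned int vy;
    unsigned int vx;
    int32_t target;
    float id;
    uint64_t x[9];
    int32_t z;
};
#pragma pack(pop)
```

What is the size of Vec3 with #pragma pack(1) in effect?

94

0..2  hp  (2B, 1-aligned)
2..6  vy  (4B, 1-aligned)
6..10  vx  (4B, 1-aligned)
10..14  target  (4B, 1-aligned)
14..18  id  (4B, 1-aligned)
18..90  x  (72B, 1-aligned)
90..94  z  (4B, 1-aligned)
sizeof = 94, alignof = 1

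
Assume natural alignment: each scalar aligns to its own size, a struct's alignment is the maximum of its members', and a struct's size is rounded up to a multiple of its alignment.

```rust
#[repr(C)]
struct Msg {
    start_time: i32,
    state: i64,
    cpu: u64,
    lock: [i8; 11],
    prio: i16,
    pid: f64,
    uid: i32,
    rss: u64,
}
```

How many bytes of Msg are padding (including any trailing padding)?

start_time at 0 (size 4, align 4) → ends 4
pad 4 to align 8 for state
state at 8 (size 8, align 8) → ends 16
cpu at 16 (size 8, align 8) → ends 24
lock at 24 (size 11, align 1) → ends 35
pad 1 to align 2 for prio
prio at 36 (size 2, align 2) → ends 38
pad 2 to align 8 for pid
pid at 40 (size 8, align 8) → ends 48
uid at 48 (size 4, align 4) → ends 52
pad 4 to align 8 for rss
rss at 56 (size 8, align 8) → ends 64
total 64 bytes, alignment 8
data bytes 53, size 64 → padding 11

11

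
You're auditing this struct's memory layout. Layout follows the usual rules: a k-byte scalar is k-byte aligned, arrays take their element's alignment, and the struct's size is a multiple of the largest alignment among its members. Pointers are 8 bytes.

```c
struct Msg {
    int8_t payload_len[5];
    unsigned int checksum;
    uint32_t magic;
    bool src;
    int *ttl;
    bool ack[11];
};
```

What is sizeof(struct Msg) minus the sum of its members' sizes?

15

payload_len at 0 (size 5, align 1) → ends 5
pad 3 to align 4 for checksum
checksum at 8 (size 4, align 4) → ends 12
magic at 12 (size 4, align 4) → ends 16
src at 16 (size 1, align 1) → ends 17
pad 7 to align 8 for ttl
ttl at 24 (size 8, align 8) → ends 32
ack at 32 (size 11, align 1) → ends 43
tail pad 5 to reach multiple of 8
total 48 bytes, alignment 8
data bytes 33, size 48 → padding 15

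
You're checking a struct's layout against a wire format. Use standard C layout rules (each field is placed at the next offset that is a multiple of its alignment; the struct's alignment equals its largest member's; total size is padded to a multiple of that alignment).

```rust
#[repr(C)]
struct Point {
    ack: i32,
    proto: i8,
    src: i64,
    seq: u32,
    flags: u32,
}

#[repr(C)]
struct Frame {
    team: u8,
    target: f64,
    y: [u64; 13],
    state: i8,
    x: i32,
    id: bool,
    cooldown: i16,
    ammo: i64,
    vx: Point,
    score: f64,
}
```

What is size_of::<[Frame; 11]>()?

Point: ack at 0 (size 4, align 4) → ends 4; proto at 4 (size 1, align 1) → ends 5; pad 3 to align 8 for src; src at 8 (size 8, align 8) → ends 16; seq at 16 (size 4, align 4) → ends 20; flags at 20 (size 4, align 4) → ends 24; total 24 bytes, alignment 8
team at 0 (size 1, align 1) → ends 1
pad 7 to align 8 for target
target at 8 (size 8, align 8) → ends 16
y at 16 (size 104, align 8) → ends 120
state at 120 (size 1, align 1) → ends 121
pad 3 to align 4 for x
x at 124 (size 4, align 4) → ends 128
id at 128 (size 1, align 1) → ends 129
pad 1 to align 2 for cooldown
cooldown at 130 (size 2, align 2) → ends 132
pad 4 to align 8 for ammo
ammo at 136 (size 8, align 8) → ends 144
vx at 144 (size 24, align 8) → ends 168
score at 168 (size 8, align 8) → ends 176
total 176 bytes, alignment 8
array of 11: 11 × 176 = 1936

1936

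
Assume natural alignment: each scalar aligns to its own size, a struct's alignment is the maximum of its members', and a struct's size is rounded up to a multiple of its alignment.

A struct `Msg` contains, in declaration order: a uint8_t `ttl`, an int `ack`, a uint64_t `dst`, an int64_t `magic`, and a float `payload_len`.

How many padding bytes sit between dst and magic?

ttl at 0 (size 1, align 1) → ends 1
pad 3 to align 4 for ack
ack at 4 (size 4, align 4) → ends 8
dst at 8 (size 8, align 8) → ends 16
magic at 16 (size 8, align 8) → ends 24

0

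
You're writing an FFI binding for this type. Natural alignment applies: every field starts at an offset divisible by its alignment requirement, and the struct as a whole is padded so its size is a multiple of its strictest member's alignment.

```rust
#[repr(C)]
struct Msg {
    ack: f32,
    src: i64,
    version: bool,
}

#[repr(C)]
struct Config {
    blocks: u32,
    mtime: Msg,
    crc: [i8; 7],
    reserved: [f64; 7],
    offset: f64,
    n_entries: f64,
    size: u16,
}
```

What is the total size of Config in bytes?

Msg: 0..4  ack  (4B, 4-aligned); 4..8  -- padding (4B); 8..16  src  (8B, 8-aligned); 16..17  version  (1B, 1-aligned); 17..24  -- tail padding (7B); sizeof = 24, alignof = 8
0..4  blocks  (4B, 4-aligned)
4..8  -- padding (4B)
8..32  mtime  (24B, 8-aligned)
32..39  crc  (7B, 1-aligned)
39..40  -- padding (1B)
40..96  reserved  (56B, 8-aligned)
96..104  offset  (8B, 8-aligned)
104..112  n_entries  (8B, 8-aligned)
112..114  size  (2B, 2-aligned)
114..120  -- tail padding (6B)
sizeof = 120, alignof = 8

120 bytes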